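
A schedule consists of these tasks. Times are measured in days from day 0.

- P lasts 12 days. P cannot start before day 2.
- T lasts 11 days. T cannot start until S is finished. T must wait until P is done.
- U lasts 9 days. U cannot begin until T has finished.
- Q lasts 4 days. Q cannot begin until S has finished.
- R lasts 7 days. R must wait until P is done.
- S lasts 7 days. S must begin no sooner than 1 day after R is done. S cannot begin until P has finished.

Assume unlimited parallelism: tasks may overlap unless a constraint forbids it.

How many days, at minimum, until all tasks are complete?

49

P cannot begin until its own release at day 2. It runs from day 2 to 2 + 12 = day 14.
R cannot begin until P (finishes day 14). It runs from day 14 to 14 + 7 = day 21.
S has to wait for R (finishes day 21, plus 1-day gap → day 22); P (finishes day 14). The latest of these is day 22, so S runs day 22 to 22 + 7 = day 29.
For T: S (finishes day 29); P (finishes day 14). Taking the maximum gives a start of day 29, and it finishes at 29 + 11 = day 40.
U waits on T (finishes day 40), so it starts at day 40 and finishes at 40 + 9 = day 49.
Q waits on S (finishes day 29), so it starts at day 29 and finishes at 29 + 4 = day 33.
All tasks are finished once the last one completes. Finish times: P at 14, Q at 33, R at 21, S at 29, T at 40, U at 49. The latest is day 49.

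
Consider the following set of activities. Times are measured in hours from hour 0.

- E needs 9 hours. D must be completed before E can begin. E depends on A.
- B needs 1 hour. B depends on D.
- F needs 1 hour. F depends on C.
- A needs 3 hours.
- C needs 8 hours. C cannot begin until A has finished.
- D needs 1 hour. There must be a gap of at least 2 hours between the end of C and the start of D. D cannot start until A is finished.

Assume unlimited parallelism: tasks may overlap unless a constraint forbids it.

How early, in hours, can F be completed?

12

Nothing blocks A, so it runs from hour 0 to hour 3.
After A (finishes hour 3), C can start at hour 3 and finishes at hour 11.
F cannot begin until C (finishes hour 11). It runs from hour 11 to 11 + 1 = hour 12.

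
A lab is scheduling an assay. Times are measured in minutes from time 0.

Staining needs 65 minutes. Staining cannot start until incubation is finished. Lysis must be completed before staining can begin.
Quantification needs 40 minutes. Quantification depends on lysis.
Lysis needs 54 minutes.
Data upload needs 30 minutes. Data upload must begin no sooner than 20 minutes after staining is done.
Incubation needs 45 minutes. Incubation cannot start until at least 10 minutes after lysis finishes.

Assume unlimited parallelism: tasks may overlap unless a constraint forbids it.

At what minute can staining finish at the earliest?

Lysis can start immediately at minute 0; it finishes at minute 54.
Incubation waits on lysis (finishes minute 54, plus 10-minute gap → minute 64), so it starts at minute 64 and finishes at 64 + 45 = minute 109.
Staining has to wait for incubation (finishes minute 109); lysis (finishes minute 54). The latest of these is minute 109, so staining runs minute 109 to 109 + 65 = minute 174.

174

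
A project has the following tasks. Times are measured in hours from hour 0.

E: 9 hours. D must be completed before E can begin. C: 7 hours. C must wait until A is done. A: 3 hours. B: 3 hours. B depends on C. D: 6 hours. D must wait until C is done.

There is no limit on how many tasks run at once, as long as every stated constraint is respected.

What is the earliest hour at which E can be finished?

25

A can start immediately at hour 0; it finishes at hour 3.
C cannot begin until A (finishes hour 3). It runs from hour 3 to 3 + 7 = hour 10.
D cannot begin until C (finishes hour 10). It runs from hour 10 to 10 + 6 = hour 16.
E waits on D (finishes hour 16), so it starts at hour 16 and finishes at 16 + 9 = hour 25.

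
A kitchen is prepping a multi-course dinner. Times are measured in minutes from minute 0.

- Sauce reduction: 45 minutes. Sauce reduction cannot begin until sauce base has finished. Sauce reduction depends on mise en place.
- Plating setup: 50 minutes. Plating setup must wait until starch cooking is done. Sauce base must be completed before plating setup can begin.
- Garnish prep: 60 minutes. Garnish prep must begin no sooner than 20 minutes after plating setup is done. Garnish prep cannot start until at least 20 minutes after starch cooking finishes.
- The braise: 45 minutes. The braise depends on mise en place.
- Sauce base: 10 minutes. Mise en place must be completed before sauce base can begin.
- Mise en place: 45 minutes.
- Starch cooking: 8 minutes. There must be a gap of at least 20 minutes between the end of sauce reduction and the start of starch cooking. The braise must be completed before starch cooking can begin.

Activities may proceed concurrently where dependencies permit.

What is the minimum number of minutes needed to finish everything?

Mise en place has no prerequisites, so it starts at minute 0 and finishes at minute 45.
The braise cannot begin until mise en place (finishes minute 45). It runs from minute 45 to 45 + 45 = minute 90.
After mise en place (finishes minute 45), sauce base can start at minute 45 and finishes at minute 55.
Sauce reduction has to wait for sauce base (finishes minute 55); mise en place (finishes minute 45). The latest of these is minute 55, so sauce reduction runs minute 55 to 55 + 45 = minute 100.
Starch cooking has to wait for sauce reduction (finishes minute 100, plus 20-minute gap → minute 120); the braise (finishes minute 90). The latest of these is minute 120, so starch cooking runs minute 120 to 120 + 8 = minute 128.
Plating setup has to wait for starch cooking (finishes minute 128); sauce base (finishes minute 55). The latest of these is minute 128, so plating setup runs minute 128 to 128 + 50 = minute 178.
Garnish prep has to wait for plating setup (finishes minute 178, plus 20-minute gap → minute 198); starch cooking (finishes minute 128, plus 20-minute gap → minute 148). The latest of these is minute 198, so garnish prep runs minute 198 to 198 + 60 = minute 258.
All tasks are finished once the last one completes. Finish times: Mise en place at 45, Sauce base at 55, The braise at 90, Sauce reduction at 100, Starch cooking at 128, Plating setup at 178, Garnish prep at 258. The latest is minute 258.

258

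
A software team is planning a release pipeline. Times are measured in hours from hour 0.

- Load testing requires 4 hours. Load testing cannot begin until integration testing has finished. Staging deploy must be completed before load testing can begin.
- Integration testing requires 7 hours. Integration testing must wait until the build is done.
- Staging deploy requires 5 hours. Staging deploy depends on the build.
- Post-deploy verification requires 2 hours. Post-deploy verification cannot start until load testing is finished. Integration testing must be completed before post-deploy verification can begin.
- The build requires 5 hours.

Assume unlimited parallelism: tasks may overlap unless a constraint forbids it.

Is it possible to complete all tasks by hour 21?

Yes

The build has no prerequisites, so it starts at hour 0 and finishes at hour 5.
After the build (finishes hour 5), staging deploy can start at hour 5 and finishes at hour 10.
Integration testing cannot begin until the build (finishes hour 5). It runs from hour 5 to 5 + 7 = hour 12.
Load testing needs all of integration testing (finishes hour 12); staging deploy (finishes hour 10). That puts its earliest start at hour 12; it finishes at 12 + 4 = hour 16.
Post-deploy verification cannot start until load testing (finishes hour 16); integration testing (finishes hour 12). The controlling bound is hour 16, so post-deploy verification finishes at 16 + 2 = hour 18.
Every task is finished by hour 18, which is no later than the deadline of 21, so the schedule is feasible.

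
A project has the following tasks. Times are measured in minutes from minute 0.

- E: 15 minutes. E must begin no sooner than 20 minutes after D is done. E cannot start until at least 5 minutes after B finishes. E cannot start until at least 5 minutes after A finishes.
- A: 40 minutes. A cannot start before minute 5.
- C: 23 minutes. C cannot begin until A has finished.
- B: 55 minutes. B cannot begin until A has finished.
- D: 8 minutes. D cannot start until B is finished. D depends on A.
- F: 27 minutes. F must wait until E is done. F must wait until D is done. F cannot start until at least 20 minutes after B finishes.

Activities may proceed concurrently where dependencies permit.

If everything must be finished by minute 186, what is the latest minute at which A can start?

To finish by minute 186, F (duration 27) must start no later than minute 159.
E feeds into F (must start by minute 159); so E must finish by minute 159 and therefore start by minute 144.
D has several dependents: E (must start by minute 144, minus 20-minute gap → minute 124); F (must start by minute 159). The earliest of those limits is minute 124, so D must start by 124 − 8 = minute 116.
B has several dependents: D (must start by minute 116); E (must start by minute 144, minus 5-minute gap → minute 139); F (must start by minute 159, minus 20-minute gap → minute 139). The earliest of those limits is minute 116, so B must start by 116 − 55 = minute 61.
C must finish by minute 186; it takes 23 minutes, so it must start by 186 − 23 = minute 163.
A feeds B (must start by minute 61); C (must start by minute 163); D (must start by minute 116); E (must start by minute 144, minus 5-minute gap → minute 139). Taking the minimum, A must finish by minute 61 and start by 61 − 40 = minute 21.

21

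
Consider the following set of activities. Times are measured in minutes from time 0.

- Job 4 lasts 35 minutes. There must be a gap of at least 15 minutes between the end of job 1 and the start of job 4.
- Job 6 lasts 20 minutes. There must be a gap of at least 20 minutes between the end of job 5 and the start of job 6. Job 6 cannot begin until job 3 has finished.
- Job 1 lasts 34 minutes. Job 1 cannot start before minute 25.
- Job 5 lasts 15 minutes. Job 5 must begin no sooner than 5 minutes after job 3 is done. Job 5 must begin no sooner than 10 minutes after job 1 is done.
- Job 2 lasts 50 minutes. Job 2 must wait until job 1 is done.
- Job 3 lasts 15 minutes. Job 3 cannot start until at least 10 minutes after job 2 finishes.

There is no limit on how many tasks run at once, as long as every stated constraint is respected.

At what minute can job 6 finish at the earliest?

194

After its own release at minute 25, job 1 can start at minute 25 and finishes at minute 59.
Job 2 waits on job 1 (finishes minute 59), so it starts at minute 59 and finishes at 59 + 50 = minute 109.
After job 2 (finishes minute 109, plus 10-minute gap → minute 119), job 3 can start at minute 119 and finishes at minute 134.
Job 5 needs all of job 3 (finishes minute 134, plus 5-minute gap → minute 139); job 1 (finishes minute 59, plus 10-minute gap → minute 69). That puts its earliest start at minute 139; it finishes at 139 + 15 = minute 154.
Job 6 has to wait for job 5 (finishes minute 154, plus 20-minute gap → minute 174); job 3 (finishes minute 134). The latest of these is minute 174, so job 6 runs minute 174 to 174 + 20 = minute 194.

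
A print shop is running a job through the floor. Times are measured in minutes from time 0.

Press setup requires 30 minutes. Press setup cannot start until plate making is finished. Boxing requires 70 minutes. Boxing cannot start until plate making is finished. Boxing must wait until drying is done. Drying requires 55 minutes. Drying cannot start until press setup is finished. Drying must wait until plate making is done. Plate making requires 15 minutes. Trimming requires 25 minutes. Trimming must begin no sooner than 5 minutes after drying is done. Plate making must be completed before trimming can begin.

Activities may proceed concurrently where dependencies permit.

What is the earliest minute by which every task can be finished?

170

Plate making can start immediately at minute 0; it finishes at minute 15.
Press setup waits on plate making (finishes minute 15), so it starts at minute 15 and finishes at 15 + 30 = minute 45.
Drying has to wait for press setup (finishes minute 45); plate making (finishes minute 15). The latest of these is minute 45, so drying runs minute 45 to 45 + 55 = minute 100.
For boxing: plate making (finishes minute 15); drying (finishes minute 100). Taking the maximum gives a start of minute 100, and it finishes at 100 + 70 = minute 170.
Trimming needs all of drying (finishes minute 100, plus 5-minute gap → minute 105); plate making (finishes minute 15). That puts its earliest start at minute 105; it finishes at 105 + 25 = minute 130.
All tasks are finished once the last one completes. Finish times: Plate making at 15, Press setup at 45, Drying at 100, Trimming at 130, Boxing at 170. The latest is minute 170.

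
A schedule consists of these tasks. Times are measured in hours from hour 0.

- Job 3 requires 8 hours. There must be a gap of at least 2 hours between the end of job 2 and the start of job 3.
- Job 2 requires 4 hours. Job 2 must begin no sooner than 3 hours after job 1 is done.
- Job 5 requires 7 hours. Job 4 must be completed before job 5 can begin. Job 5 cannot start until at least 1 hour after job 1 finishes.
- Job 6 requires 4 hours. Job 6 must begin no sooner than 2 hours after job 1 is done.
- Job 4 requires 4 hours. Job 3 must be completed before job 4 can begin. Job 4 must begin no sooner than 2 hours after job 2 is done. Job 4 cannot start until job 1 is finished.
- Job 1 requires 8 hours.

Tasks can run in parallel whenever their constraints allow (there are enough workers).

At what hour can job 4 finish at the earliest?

29

Job 1 can start immediately at hour 0; it finishes at hour 8.
After job 1 (finishes hour 8, plus 3-hour gap → hour 11), job 2 can start at hour 11 and finishes at hour 15.
After job 2 (finishes hour 15, plus 2-hour gap → hour 17), job 3 can start at hour 17 and finishes at hour 25.
For job 4: job 3 (finishes hour 25); job 2 (finishes hour 15, plus 2-hour gap → hour 17); job 1 (finishes hour 8). Taking the maximum gives a start of hour 25, and it finishes at 25 + 4 = hour 29.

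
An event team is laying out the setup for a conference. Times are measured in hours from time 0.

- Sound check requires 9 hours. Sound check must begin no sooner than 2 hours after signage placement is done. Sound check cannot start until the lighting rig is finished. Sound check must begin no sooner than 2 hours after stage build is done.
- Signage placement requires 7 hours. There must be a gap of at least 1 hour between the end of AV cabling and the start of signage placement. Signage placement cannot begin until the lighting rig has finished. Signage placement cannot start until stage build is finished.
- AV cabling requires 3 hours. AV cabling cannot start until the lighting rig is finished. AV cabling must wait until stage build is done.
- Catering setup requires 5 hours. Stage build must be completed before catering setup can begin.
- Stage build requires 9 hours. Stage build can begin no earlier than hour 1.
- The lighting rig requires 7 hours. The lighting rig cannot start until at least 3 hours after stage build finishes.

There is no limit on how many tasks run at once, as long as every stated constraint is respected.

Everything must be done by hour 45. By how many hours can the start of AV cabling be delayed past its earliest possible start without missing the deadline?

Stage build cannot begin until its own release at hour 1. It runs from hour 1 to 1 + 9 = hour 10.
After stage build (finishes hour 10, plus 3-hour gap → hour 13), the lighting rig can start at hour 13 and finishes at hour 20.
For AV cabling: the lighting rig (finishes hour 20); stage build (finishes hour 10). Taking the maximum gives a start of hour 20, and it finishes at 20 + 3 = hour 23.

Working backward from the deadline:
Sound check must finish by hour 45; it takes 9 hours, so it must start by 45 − 9 = hour 36.
Signage placement has to be done before sound check (must start by hour 36, minus 2-hour gap → hour 34). That means finishing by hour 34, i.e. starting by 34 − 7 = hour 27.
AV cabling feeds into signage placement (must start by hour 27, minus 1-hour gap → hour 26); so AV cabling must finish by hour 26 and therefore start by hour 23.
So AV cabling can start as early as hour 20 and as late as hour 23, giving 23 − 20 = 3 hours of slack.

3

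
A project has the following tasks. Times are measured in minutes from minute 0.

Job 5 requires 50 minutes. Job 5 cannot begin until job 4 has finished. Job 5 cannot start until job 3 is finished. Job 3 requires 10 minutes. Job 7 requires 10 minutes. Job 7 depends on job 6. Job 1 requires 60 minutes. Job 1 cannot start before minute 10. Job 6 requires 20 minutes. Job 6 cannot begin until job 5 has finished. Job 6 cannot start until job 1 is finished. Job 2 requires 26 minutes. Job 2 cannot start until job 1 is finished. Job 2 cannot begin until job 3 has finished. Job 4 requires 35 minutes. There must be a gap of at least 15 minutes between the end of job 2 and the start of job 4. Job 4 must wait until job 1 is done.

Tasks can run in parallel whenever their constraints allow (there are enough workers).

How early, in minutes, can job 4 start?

111

Nothing blocks job 3, so it runs from minute 0 to minute 10.
Job 1 waits on its own release at minute 10, so it starts at minute 10 and finishes at 10 + 60 = minute 70.
For job 2: job 1 (finishes minute 70); job 3 (finishes minute 10). Taking the maximum gives a start of minute 70, and it finishes at 70 + 26 = minute 96.
Job 4 waits on job 2 (finishes minute 96, plus 15-minute gap → minute 111); job 1 (finishes minute 70). The latest of these is minute 111, which is the earliest job 4 can start.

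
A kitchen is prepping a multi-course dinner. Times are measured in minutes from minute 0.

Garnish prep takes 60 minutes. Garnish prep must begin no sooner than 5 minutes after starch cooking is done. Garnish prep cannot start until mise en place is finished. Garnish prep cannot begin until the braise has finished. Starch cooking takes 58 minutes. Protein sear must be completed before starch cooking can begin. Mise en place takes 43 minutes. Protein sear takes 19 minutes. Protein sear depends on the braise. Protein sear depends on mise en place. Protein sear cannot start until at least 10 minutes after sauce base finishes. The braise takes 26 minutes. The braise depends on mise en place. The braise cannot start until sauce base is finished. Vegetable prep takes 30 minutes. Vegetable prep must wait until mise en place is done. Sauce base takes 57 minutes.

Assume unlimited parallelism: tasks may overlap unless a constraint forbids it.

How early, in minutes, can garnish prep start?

Nothing blocks sauce base, so it runs from minute 0 to minute 57.
Mise en place has no prerequisites, so it starts at minute 0 and finishes at minute 43.
The braise has to wait for mise en place (finishes minute 43); sauce base (finishes minute 57). The latest of these is minute 57, so the braise runs minute 57 to 57 + 26 = minute 83.
Protein sear needs all of the braise (finishes minute 83); mise en place (finishes minute 43); sauce base (finishes minute 57, plus 10-minute gap → minute 67). That puts its earliest start at minute 83; it finishes at 83 + 19 = minute 102.
After protein sear (finishes minute 102), starch cooking can start at minute 102 and finishes at minute 160.
Garnish prep waits on starch cooking (finishes minute 160, plus 5-minute gap → minute 165); mise en place (finishes minute 43); the braise (finishes minute 83). The latest of these is minute 165, which is the earliest garnish prep can start.

165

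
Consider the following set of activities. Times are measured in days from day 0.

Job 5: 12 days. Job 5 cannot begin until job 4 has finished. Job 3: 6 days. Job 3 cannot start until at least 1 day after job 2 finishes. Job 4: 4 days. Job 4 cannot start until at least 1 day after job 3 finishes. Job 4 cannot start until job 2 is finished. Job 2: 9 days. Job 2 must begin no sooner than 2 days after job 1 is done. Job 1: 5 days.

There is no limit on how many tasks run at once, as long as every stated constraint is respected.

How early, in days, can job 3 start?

17

Job 1 has no prerequisites, so it starts at day 0 and finishes at day 5.
After job 1 (finishes day 5, plus 2-day gap → day 7), job 2 can start at day 7 and finishes at day 16.
Job 3 waits on job 2 (finishes day 16, plus 1-day gap → day 17), so the earliest it can start is day 17.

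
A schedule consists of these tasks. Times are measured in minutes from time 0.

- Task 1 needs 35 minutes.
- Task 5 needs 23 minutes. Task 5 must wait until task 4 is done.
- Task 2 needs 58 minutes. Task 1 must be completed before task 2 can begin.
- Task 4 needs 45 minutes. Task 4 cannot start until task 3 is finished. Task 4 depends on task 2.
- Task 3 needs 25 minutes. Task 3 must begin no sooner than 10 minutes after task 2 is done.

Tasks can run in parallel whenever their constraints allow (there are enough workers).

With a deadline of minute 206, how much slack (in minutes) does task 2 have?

Task 1 has no prerequisites, so it starts at minute 0 and finishes at minute 35.
After task 1 (finishes minute 35), task 2 can start at minute 35 and finishes at minute 93.

Working backward from the deadline:
Task 5 has no dependents, so it just needs to finish by minute 206. Starting by 206 − 23 = minute 183 achieves that.
Task 4 must finish before task 5 (must start by minute 183). With a 45-minute duration, task 4 must start by 183 − 45 = minute 138.
Task 3 feeds into task 4 (must start by minute 138); so task 3 must finish by minute 138 and therefore start by minute 113.
Task 2 must finish in time for task 3 (must start by minute 113, minus 10-minute gap → minute 103); task 4 (must start by minute 138). The tightest is minute 103, so task 2 must start by 103 − 58 = minute 45.
So task 2 can start as early as minute 35 and as late as minute 45, giving 45 − 35 = 10 minutes of slack.

10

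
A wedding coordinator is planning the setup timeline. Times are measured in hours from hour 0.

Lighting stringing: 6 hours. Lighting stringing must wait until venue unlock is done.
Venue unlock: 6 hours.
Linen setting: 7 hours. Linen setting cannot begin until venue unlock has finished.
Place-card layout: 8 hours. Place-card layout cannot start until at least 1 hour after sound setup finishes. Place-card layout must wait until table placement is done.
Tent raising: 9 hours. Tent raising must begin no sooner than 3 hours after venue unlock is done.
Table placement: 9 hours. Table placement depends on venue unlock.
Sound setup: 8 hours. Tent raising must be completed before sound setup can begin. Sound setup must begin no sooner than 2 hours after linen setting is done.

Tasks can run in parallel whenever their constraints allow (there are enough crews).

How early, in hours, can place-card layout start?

Venue unlock has no prerequisites, so it starts at hour 0 and finishes at hour 6.
After venue unlock (finishes hour 6), linen setting can start at hour 6 and finishes at hour 13.
After venue unlock (finishes hour 6), table placement can start at hour 6 and finishes at hour 15.
Tent raising cannot begin until venue unlock (finishes hour 6, plus 3-hour gap → hour 9). It runs from hour 9 to 9 + 9 = hour 18.
Sound setup needs all of tent raising (finishes hour 18); linen setting (finishes hour 13, plus 2-hour gap → hour 15). That puts its earliest start at hour 18; it finishes at 18 + 8 = hour 26.
Place-card layout waits on sound setup (finishes hour 26, plus 1-hour gap → hour 27); table placement (finishes hour 15). The latest of these is hour 27, which is the earliest place-card layout can start.

27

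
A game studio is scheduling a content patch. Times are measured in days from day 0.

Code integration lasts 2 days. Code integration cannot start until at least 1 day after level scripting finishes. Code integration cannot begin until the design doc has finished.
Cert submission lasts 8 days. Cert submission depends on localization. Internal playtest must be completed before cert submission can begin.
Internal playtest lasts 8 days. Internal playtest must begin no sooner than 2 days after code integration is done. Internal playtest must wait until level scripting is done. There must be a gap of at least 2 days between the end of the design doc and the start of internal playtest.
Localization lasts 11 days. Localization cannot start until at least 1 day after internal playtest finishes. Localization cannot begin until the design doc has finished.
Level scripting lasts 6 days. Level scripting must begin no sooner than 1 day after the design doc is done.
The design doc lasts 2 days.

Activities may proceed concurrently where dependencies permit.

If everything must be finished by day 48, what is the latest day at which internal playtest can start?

20

Nothing follows cert submission; the deadline of day 48 is its only limit. It must start by 48 − 8 = day 40.
Since cert submission (must start by day 40) depends on it, localization must finish by day 40. Backing off its 11-day duration gives a latest start of day 29.
Internal playtest feeds localization (must start by day 29, minus 1-day gap → day 28); cert submission (must start by day 40). Taking the minimum, internal playtest must finish by day 28 and start by 28 − 8 = day 20.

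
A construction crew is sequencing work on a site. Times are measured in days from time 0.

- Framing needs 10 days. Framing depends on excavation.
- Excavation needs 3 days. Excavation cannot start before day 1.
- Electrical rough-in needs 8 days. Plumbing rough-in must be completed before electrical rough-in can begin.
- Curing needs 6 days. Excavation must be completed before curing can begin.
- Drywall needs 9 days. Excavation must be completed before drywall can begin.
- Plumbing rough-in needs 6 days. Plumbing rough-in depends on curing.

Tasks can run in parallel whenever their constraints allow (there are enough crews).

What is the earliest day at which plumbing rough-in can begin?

10

Excavation waits on its own release at day 1, so it starts at day 1 and finishes at 1 + 3 = day 4.
Curing waits on excavation (finishes day 4), so it starts at day 4 and finishes at 4 + 6 = day 10.
Plumbing rough-in waits on curing (finishes day 10), so the earliest it can start is day 10.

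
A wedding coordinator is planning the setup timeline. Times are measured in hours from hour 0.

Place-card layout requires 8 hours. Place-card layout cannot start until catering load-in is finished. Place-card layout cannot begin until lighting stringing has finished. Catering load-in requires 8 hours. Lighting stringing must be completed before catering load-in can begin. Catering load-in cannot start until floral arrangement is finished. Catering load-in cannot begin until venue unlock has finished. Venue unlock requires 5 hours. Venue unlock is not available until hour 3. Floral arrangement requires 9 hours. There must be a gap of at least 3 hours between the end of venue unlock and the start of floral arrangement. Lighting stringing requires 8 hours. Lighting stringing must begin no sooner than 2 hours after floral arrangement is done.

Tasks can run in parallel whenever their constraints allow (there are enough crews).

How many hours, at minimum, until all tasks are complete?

46

Venue unlock waits on its own release at hour 3, so it starts at hour 3 and finishes at 3 + 5 = hour 8.
Floral arrangement waits on venue unlock (finishes hour 8, plus 3-hour gap → hour 11), so it starts at hour 11 and finishes at 11 + 9 = hour 20.
Lighting stringing cannot begin until floral arrangement (finishes hour 20, plus 2-hour gap → hour 22). It runs from hour 22 to 22 + 8 = hour 30.
Catering load-in needs all of lighting stringing (finishes hour 30); floral arrangement (finishes hour 20); venue unlock (finishes hour 8). That puts its earliest start at hour 30; it finishes at 30 + 8 = hour 38.
Place-card layout cannot start until catering load-in (finishes hour 38); lighting stringing (finishes hour 30). The controlling bound is hour 38, so place-card layout finishes at 38 + 8 = hour 46.
All tasks are finished once the last one completes. Finish times: Venue unlock at 8, Floral arrangement at 20, Lighting stringing at 30, Catering load-in at 38, Place-card layout at 46. The latest is hour 46.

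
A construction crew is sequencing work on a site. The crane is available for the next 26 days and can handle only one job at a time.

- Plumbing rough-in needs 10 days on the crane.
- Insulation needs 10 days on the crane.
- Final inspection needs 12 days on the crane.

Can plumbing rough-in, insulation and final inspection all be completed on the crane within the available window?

No

Running back to back, the jobs need 10 + 10 + 12 = 32 days on the crane.
Since 32 > 26, they cannot all fit.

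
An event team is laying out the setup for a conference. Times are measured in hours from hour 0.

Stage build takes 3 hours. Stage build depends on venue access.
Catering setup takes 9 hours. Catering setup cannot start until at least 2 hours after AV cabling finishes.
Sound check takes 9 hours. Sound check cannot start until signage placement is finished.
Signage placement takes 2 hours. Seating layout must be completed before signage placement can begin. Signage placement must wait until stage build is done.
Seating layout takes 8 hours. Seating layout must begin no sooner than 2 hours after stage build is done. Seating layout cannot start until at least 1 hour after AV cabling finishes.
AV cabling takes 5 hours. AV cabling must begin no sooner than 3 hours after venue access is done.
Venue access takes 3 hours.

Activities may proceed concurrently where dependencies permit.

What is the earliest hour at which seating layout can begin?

12

Venue access can start immediately at hour 0; it finishes at hour 3.
AV cabling waits on venue access (finishes hour 3, plus 3-hour gap → hour 6), so it starts at hour 6 and finishes at 6 + 5 = hour 11.
After venue access (finishes hour 3), stage build can start at hour 3 and finishes at hour 6.
Seating layout waits on stage build (finishes hour 6, plus 2-hour gap → hour 8); AV cabling (finishes hour 11, plus 1-hour gap → hour 12). The latest of these is hour 12, which is the earliest seating layout can start.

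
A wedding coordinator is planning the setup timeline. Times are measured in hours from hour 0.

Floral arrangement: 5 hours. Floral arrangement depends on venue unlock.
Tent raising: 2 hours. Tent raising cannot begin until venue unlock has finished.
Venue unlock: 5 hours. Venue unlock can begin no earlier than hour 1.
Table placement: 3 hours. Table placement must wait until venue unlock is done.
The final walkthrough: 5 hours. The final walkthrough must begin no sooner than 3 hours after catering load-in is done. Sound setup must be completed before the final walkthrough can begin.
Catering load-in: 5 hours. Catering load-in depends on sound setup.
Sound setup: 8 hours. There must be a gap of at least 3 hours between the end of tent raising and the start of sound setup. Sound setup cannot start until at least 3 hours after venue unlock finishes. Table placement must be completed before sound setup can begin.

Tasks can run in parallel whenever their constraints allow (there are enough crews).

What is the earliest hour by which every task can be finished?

32

Venue unlock cannot begin until its own release at hour 1. It runs from hour 1 to 1 + 5 = hour 6.
After venue unlock (finishes hour 6), floral arrangement can start at hour 6 and finishes at hour 11.
Table placement cannot begin until venue unlock (finishes hour 6). It runs from hour 6 to 6 + 3 = hour 9.
Tent raising cannot begin until venue unlock (finishes hour 6). It runs from hour 6 to 6 + 2 = hour 8.
For sound setup: tent raising (finishes hour 8, plus 3-hour gap → hour 11); venue unlock (finishes hour 6, plus 3-hour gap → hour 9); table placement (finishes hour 9). Taking the maximum gives a start of hour 11, and it finishes at 11 + 8 = hour 19.
After sound setup (finishes hour 19), catering load-in can start at hour 19 and finishes at hour 24.
The final walkthrough has to wait for catering load-in (finishes hour 24, plus 3-hour gap → hour 27); sound setup (finishes hour 19). The latest of these is hour 27, so the final walkthrough runs hour 27 to 27 + 5 = hour 32.
All tasks are finished once the last one completes. Finish times: Venue unlock at 6, Tent raising at 8, Table placement at 9, Floral arrangement at 11, Sound setup at 19, Catering load-in at 24, The final walkthrough at 32. The latest is hour 32.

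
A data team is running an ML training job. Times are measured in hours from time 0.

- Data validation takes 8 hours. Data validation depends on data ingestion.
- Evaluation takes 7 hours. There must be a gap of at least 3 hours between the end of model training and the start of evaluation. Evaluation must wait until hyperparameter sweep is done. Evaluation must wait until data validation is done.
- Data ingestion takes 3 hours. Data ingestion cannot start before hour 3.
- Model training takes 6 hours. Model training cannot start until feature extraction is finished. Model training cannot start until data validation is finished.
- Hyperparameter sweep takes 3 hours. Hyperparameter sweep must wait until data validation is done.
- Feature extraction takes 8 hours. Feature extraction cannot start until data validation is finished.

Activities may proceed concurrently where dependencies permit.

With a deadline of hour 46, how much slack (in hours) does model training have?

Data ingestion cannot begin until its own release at hour 3. It runs from hour 3 to 3 + 3 = hour 6.
Data validation cannot begin until data ingestion (finishes hour 6). It runs from hour 6 to 6 + 8 = hour 14.
After data validation (finishes hour 14), feature extraction can start at hour 14 and finishes at hour 22.
For model training: feature extraction (finishes hour 22); data validation (finishes hour 14). Taking the maximum gives a start of hour 22, and it finishes at 22 + 6 = hour 28.

Working backward from the deadline:
Evaluation must finish by hour 46; it takes 7 hours, so it must start by 46 − 7 = hour 39.
Model training must finish before evaluation (must start by hour 39, minus 3-hour gap → hour 36). With a 6-hour duration, model training must start by 36 − 6 = hour 30.
So model training can start as early as hour 22 and as late as hour 30, giving 30 − 22 = 8 hours of slack.

8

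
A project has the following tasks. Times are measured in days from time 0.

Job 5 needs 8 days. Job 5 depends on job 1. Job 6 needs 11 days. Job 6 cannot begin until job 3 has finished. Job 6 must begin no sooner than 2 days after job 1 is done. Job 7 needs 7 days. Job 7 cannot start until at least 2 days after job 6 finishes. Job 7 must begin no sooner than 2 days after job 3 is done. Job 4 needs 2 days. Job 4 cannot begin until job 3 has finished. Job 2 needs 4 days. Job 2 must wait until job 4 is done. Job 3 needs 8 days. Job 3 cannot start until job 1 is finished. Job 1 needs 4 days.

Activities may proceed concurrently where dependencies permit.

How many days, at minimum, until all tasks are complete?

Nothing blocks job 1, so it runs from day 0 to day 4.
After job 1 (finishes day 4), job 5 can start at day 4 and finishes at day 12.
Job 3 waits on job 1 (finishes day 4), so it starts at day 4 and finishes at 4 + 8 = day 12.
Job 6 cannot start until job 3 (finishes day 12); job 1 (finishes day 4, plus 2-day gap → day 6). The controlling bound is day 12, so job 6 finishes at 12 + 11 = day 23.
Job 7 has to wait for job 6 (finishes day 23, plus 2-day gap → day 25); job 3 (finishes day 12, plus 2-day gap → day 14). The latest of these is day 25, so job 7 runs day 25 to 25 + 7 = day 32.
After job 3 (finishes day 12), job 4 can start at day 12 and finishes at day 14.
After job 4 (finishes day 14), job 2 can start at day 14 and finishes at day 18.
All tasks are finished once the last one completes. Finish times: Job 1 at 4, Job 2 at 18, Job 3 at 12, Job 4 at 14, Job 5 at 12, Job 6 at 23, Job 7 at 32. The latest is day 32.

32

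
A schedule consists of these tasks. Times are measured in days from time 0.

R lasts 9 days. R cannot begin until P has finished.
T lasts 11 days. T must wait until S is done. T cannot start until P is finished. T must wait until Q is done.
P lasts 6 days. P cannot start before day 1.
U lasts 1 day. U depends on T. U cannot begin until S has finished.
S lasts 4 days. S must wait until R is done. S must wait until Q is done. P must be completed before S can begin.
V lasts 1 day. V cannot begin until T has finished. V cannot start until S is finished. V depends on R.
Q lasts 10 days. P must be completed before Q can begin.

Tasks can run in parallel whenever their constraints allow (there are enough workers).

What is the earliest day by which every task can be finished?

After its own release at day 1, P can start at day 1 and finishes at day 7.
R waits on P (finishes day 7), so it starts at day 7 and finishes at 7 + 9 = day 16.
After P (finishes day 7), Q can start at day 7 and finishes at day 17.
For S: R (finishes day 16); Q (finishes day 17); P (finishes day 7). Taking the maximum gives a start of day 17, and it finishes at 17 + 4 = day 21.
T cannot start until S (finishes day 21); P (finishes day 7); Q (finishes day 17). The controlling bound is day 21, so T finishes at 21 + 11 = day 32.
V needs all of T (finishes day 32); S (finishes day 21); R (finishes day 16). That puts its earliest start at day 32; it finishes at 32 + 1 = day 33.
U cannot start until T (finishes day 32); S (finishes day 21). The controlling bound is day 32, so U finishes at 32 + 1 = day 33.
All tasks are finished once the last one completes. Finish times: P at 7, Q at 17, R at 16, S at 21, T at 32, U at 33, V at 33. The latest is day 33.

33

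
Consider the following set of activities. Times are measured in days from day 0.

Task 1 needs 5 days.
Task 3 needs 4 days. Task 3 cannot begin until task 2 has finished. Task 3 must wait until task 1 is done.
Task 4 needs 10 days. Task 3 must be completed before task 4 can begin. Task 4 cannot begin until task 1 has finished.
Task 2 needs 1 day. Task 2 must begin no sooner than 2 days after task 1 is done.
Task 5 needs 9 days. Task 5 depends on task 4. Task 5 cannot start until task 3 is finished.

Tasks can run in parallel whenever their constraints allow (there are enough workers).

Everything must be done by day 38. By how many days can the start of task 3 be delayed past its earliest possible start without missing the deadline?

Nothing blocks task 1, so it runs from day 0 to day 5.
After task 1 (finishes day 5, plus 2-day gap → day 7), task 2 can start at day 7 and finishes at day 8.
Task 3 has to wait for task 2 (finishes day 8); task 1 (finishes day 5). The latest of these is day 8, so task 3 runs day 8 to 8 + 4 = day 12.

Working backward from the deadline:
Task 5 has no dependents, so it just needs to finish by day 38. Starting by 38 − 9 = day 29 achieves that.
Task 4 has to be done before task 5 (must start by day 29). That means finishing by day 29, i.e. starting by 29 − 10 = day 19.
Task 3 must finish in time for task 4 (must start by day 19); task 5 (must start by day 29). The tightest is day 19, so task 3 must start by 19 − 4 = day 15.
So task 3 can start as early as day 8 and as late as day 15, giving 15 − 8 = 7 days of slack.

7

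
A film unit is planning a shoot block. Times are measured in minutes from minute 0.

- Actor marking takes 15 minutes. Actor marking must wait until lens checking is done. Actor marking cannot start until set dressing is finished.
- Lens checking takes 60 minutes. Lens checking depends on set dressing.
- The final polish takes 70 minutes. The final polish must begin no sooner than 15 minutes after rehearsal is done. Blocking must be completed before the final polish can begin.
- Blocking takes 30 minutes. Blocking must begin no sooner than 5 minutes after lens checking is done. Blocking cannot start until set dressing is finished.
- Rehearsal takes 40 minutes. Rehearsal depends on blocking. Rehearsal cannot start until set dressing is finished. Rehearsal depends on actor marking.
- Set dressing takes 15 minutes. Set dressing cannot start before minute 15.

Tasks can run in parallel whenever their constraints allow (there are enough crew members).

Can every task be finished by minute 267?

Set dressing waits on its own release at minute 15, so it starts at minute 15 and finishes at 15 + 15 = minute 30.
Lens checking waits on set dressing (finishes minute 30), so it starts at minute 30 and finishes at 30 + 60 = minute 90.
Actor marking has to wait for lens checking (finishes minute 90); set dressing (finishes minute 30). The latest of these is minute 90, so actor marking runs minute 90 to 90 + 15 = minute 105.
Blocking has to wait for lens checking (finishes minute 90, plus 5-minute gap → minute 95); set dressing (finishes minute 30). The latest of these is minute 95, so blocking runs minute 95 to 95 + 30 = minute 125.
For rehearsal: blocking (finishes minute 125); set dressing (finishes minute 30); actor marking (finishes minute 105). Taking the maximum gives a start of minute 125, and it finishes at 125 + 40 = minute 165.
For the final polish: rehearsal (finishes minute 165, plus 15-minute gap → minute 180); blocking (finishes minute 125). Taking the maximum gives a start of minute 180, and it finishes at 180 + 70 = minute 250.
Every task is finished by minute 250, which is no later than the deadline of 267, so the schedule is feasible.

Yes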